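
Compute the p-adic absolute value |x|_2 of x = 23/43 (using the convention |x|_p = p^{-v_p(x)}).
|23/43|_2 = 1

Step 1 — compute v_2(x) by factoring powers of 2 out of the numerator and denominator: v_2(23/43) = 0. Step 2 — apply |x|_p = p^{-v_p(x)} = 2^{0} = 1.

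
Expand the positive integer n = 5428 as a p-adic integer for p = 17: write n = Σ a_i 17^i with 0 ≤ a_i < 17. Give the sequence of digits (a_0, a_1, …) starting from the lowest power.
(a_0, a_1, …) = (5, 13, 1, 1)

Repeated division by 17 gives the digits low-to-high: 5428 = 5 + 13·17^1 + 1·17^2 + 1·17^3. Digit sequence: (5, 13, 1, 1).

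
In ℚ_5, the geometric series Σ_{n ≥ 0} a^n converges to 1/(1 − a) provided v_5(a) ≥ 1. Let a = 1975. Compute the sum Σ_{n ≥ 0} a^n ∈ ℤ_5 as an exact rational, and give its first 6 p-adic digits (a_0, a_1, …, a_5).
Σ a^n = 1/(1 − a) = -1/1974;  first 6 digits = (1, 0, 4, 0, 4, 3)

v_5(a) = 2 ≥ 1, so the series converges in ℤ_5 to 1/(1 − a) = 1/(1 − 1975) = -1/1974. Expand this rational in ℤ_5: compute digits iteratively via d_i = x_i mod 5, x_{i+1} = (x_i − d_i)/5. The first 6 digits are (1, 0, 4, 0, 4, 3).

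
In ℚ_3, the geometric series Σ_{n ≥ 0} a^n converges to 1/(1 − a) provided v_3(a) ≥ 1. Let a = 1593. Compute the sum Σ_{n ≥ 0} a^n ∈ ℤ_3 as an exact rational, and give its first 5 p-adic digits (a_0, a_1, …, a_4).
Σ a^n = 1/(1 − a) = -1/1592;  first 5 digits = (1, 0, 0, 2, 1)

v_3(a) = 3 ≥ 1, so the series converges in ℤ_3 to 1/(1 − a) = 1/(1 − 1593) = -1/1592. Expand this rational in ℤ_3: compute digits iteratively via d_i = x_i mod 3, x_{i+1} = (x_i − d_i)/3. The first 5 digits are (1, 0, 0, 2, 1).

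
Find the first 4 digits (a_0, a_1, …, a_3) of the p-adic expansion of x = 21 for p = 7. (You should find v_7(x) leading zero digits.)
(a_0, …, a_3) = (0, 3, 0, 0)

v_7(21) = 1, so a_0 = ... = a_0 = 0. Factor out: x = 7^1 · u with u = 3 a unit in ℤ_7. Expand u iteratively via a_{v+i} = u_i mod 7, u_{i+1} = (u_i − a_{v+i})/7:
  u_0 = 3;  a_1 = 3;  u_1 = (u_0 − 3)/7 = 0
  u_1 = 0;  a_2 = 0;  u_2 = (u_1 − 0)/7 = 0
  u_2 = 0;  a_3 = 0;  u_3 = (u_2 − 0)/7 = 0
Digits: (0, 3, 0, 0).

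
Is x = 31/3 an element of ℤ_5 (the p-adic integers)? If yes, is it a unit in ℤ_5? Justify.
x ∈ ℤ_5^× (unit); v_5(x) = 0

ℤ_5 = {x ∈ ℚ_5 : v_5(x) ≥ 0} and ℤ_5^× = {x ∈ ℤ_5 : v_5(x) = 0}. Here v_5(31/3) = v_5(num) − v_5(den) = 0; compare against these criteria.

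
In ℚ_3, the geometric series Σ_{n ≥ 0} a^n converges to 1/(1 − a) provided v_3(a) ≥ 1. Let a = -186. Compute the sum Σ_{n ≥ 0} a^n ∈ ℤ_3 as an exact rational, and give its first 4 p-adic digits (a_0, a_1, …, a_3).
Σ a^n = 1/(1 − a) = 1/187;  first 4 digits = (1, 1, 1, 0)

v_3(a) = 1 ≥ 1, so the series converges in ℤ_3 to 1/(1 − a) = 1/(1 − (-186)) = 1/187. Expand this rational in ℤ_3: compute digits iteratively via d_i = x_i mod 3, x_{i+1} = (x_i − d_i)/3. The first 4 digits are (1, 1, 1, 0).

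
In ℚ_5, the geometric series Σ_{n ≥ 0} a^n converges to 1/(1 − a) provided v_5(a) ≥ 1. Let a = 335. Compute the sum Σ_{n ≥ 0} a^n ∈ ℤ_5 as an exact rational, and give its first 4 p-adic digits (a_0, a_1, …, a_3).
Σ a^n = 1/(1 − a) = -1/334;  first 4 digits = (1, 2, 2, 3)

v_5(a) = 1 ≥ 1, so the series converges in ℤ_5 to 1/(1 − a) = 1/(1 − 335) = -1/334. Expand this rational in ℤ_5: compute digits iteratively via d_i = x_i mod 5, x_{i+1} = (x_i − d_i)/5. The first 4 digits are (1, 2, 2, 3).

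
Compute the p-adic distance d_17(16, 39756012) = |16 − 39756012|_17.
d_17(16, 39756012) = 1/1419857

Step 1 — x − y = 16 − 39756012 = -39755996. Step 2 — v_17(-39755996) = 5 (factor: -39755996 = −(17^5 · 28); the sign does not affect v_p). Step 3 — |x − y|_17 = 17^{-5} = 1/1419857.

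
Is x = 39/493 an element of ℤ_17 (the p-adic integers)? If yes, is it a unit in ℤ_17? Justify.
x ∉ ℤ_17 (v_17(x) = -1 < 0)

ℤ_17 = {x ∈ ℚ_17 : v_17(x) ≥ 0} and ℤ_17^× = {x ∈ ℤ_17 : v_17(x) = 0}. Here v_17(39/493) = v_17(num) − v_17(den) = -1; compare against these criteria.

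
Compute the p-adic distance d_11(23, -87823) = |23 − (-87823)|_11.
d_11(23, -87823) = 1/14641

Step 1 — x − y = 23 − (-87823) = 87846. Step 2 — v_11(87846) = 4 (factor: 87846 = (11^4 · 6); the sign does not affect v_p). Step 3 — |x − y|_11 = 11^{-4} = 1/14641.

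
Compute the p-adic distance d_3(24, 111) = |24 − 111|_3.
d_3(24, 111) = 1/3

Step 1 — x − y = 24 − 111 = -87. Step 2 — v_3(-87) = 1 (factor: -87 = −(3^1 · 29); the sign does not affect v_p). Step 3 — |x − y|_3 = 3^{-1} = 1/3.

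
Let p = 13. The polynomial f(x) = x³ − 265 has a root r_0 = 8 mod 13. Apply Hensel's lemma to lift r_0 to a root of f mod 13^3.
r_2 = 2062 (mod 2197)

Hensel: r_{i+1} = r_i − f(r_i)/f′(r_i) mod 13^{i+2}, where f′(x) = 3x². Iterate:
  r_0 = 8 (mod 13)
  r_1 = 34 (mod 169)
  r_2 = 2062 (mod 2197)
Final: r = 2062 with f(r) ≡ 0 mod 13^3.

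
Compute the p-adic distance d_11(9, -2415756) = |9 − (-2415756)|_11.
d_11(9, -2415756) = 1/161051

Step 1 — x − y = 9 − (-2415756) = 2415765. Step 2 — v_11(2415765) = 5 (factor: 2415765 = (11^5 · 15); the sign does not affect v_p). Step 3 — |x − y|_11 = 11^{-5} = 1/161051.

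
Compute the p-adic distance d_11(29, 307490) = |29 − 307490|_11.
d_11(29, 307490) = 1/14641

Step 1 — x − y = 29 − 307490 = -307461. Step 2 — v_11(-307461) = 4 (factor: -307461 = −(11^4 · 21); the sign does not affect v_p). Step 3 — |x − y|_11 = 11^{-4} = 1/14641.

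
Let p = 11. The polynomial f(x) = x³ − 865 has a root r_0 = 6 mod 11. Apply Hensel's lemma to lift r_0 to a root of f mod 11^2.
r_1 = 105 (mod 121)

Hensel: r_{i+1} = r_i − f(r_i)/f′(r_i) mod 11^{i+2}, where f′(x) = 3x². Iterate:
  r_0 = 6 (mod 11)
  r_1 = 105 (mod 121)
Final: r = 105 with f(r) ≡ 0 mod 11^2.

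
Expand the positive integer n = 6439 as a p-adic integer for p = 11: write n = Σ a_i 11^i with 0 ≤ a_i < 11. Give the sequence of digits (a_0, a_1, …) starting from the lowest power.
(a_0, a_1, …) = (4, 2, 9, 4)

Repeated division by 11 gives the digits low-to-high: 6439 = 4 + 2·11^1 + 9·11^2 + 4·11^3. Digit sequence: (4, 2, 9, 4).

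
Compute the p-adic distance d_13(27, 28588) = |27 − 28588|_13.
d_13(27, 28588) = 1/28561

Step 1 — x − y = 27 − 28588 = -28561. Step 2 — v_13(-28561) = 4 (factor: -28561 = −(13^4 · 1); the sign does not affect v_p). Step 3 — |x − y|_13 = 13^{-4} = 1/28561.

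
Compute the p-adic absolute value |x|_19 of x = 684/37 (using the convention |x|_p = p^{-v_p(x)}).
|684/37|_19 = 1/19

Step 1 — compute v_19(x) by factoring powers of 19 out of the numerator and denominator: v_19(684/37) = 1. Step 2 — apply |x|_p = p^{-v_p(x)} = 19^{-1} = 1/19.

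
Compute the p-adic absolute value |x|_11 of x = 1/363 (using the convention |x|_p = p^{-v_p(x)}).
|1/363|_11 = 121

Step 1 — compute v_11(x) by factoring powers of 11 out of the numerator and denominator: v_11(1/363) = -2. Step 2 — apply |x|_p = p^{-v_p(x)} = 11^{2} = 121.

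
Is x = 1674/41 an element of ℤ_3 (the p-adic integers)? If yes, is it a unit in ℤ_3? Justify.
x ∈ ℤ_3 but not a unit; v_3(x) = 3 > 0

ℤ_3 = {x ∈ ℚ_3 : v_3(x) ≥ 0} and ℤ_3^× = {x ∈ ℤ_3 : v_3(x) = 0}. Here v_3(1674/41) = v_3(num) − v_3(den) = 3; compare against these criteria.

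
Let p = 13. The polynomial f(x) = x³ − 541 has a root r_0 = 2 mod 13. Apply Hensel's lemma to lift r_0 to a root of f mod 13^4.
r_3 = 25157 (mod 28561)

Hensel: r_{i+1} = r_i − f(r_i)/f′(r_i) mod 13^{i+2}, where f′(x) = 3x². Iterate:
  r_0 = 2 (mod 13)
  r_1 = 145 (mod 169)
  r_2 = 990 (mod 2197)
  r_3 = 25157 (mod 28561)
Final: r = 25157 with f(r) ≡ 0 mod 13^4.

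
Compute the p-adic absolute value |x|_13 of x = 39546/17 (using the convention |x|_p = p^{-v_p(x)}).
|39546/17|_13 = 1/2197

Step 1 — compute v_13(x) by factoring powers of 13 out of the numerator and denominator: v_13(39546/17) = 3. Step 2 — apply |x|_p = p^{-v_p(x)} = 13^{-3} = 1/2197.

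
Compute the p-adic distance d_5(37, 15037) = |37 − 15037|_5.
d_5(37, 15037) = 1/625

Step 1 — x − y = 37 − 15037 = -15000. Step 2 — v_5(-15000) = 4 (factor: -15000 = −(5^4 · 24); the sign does not affect v_p). Step 3 — |x − y|_5 = 5^{-4} = 1/625.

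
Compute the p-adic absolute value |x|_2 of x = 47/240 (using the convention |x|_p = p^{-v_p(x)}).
|47/240|_2 = 16

Step 1 — compute v_2(x) by factoring powers of 2 out of the numerator and denominator: v_2(47/240) = -4. Step 2 — apply |x|_p = p^{-v_p(x)} = 2^{4} = 16.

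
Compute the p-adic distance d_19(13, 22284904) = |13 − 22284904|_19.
d_19(13, 22284904) = 1/2476099

Step 1 — x − y = 13 − 22284904 = -22284891. Step 2 — v_19(-22284891) = 5 (factor: -22284891 = −(19^5 · 9); the sign does not affect v_p). Step 3 — |x − y|_19 = 19^{-5} = 1/2476099.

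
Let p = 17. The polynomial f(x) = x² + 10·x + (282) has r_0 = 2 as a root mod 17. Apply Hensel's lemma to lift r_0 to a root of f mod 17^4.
r_3 = 23802 (mod 83521)

Hensel: r_{i+1} = r_i − f(r_i)·(f′(r_i))^{-1} mod 17^{i+2}, f′(x) = 2x + 10. Iterate:
  r_0 = 2 (mod 17)
  r_1 = 104 (mod 289)
  r_2 = 4150 (mod 4913)
  r_3 = 23802 (mod 83521)
Final: r = 23802 satisfies f(r) ≡ 0 mod 17^4.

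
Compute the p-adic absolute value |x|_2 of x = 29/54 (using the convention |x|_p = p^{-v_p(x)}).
|29/54|_2 = 2

Step 1 — compute v_2(x) by factoring powers of 2 out of the numerator and denominator: v_2(29/54) = -1. Step 2 — apply |x|_p = p^{-v_p(x)} = 2^{1} = 2.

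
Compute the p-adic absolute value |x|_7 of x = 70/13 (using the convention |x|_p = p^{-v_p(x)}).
|70/13|_7 = 1/7

Step 1 — compute v_7(x) by factoring powers of 7 out of the numerator and denominator: v_7(70/13) = 1. Step 2 — apply |x|_p = p^{-v_p(x)} = 7^{-1} = 1/7.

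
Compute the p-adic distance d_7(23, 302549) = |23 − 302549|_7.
d_7(23, 302549) = 1/16807

Step 1 — x − y = 23 − 302549 = -302526. Step 2 — v_7(-302526) = 5 (factor: -302526 = −(7^5 · 18); the sign does not affect v_p). Step 3 — |x − y|_7 = 7^{-5} = 1/16807.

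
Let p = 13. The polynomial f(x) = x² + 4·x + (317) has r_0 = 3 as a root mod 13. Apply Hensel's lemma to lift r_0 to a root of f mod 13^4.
r_3 = 22818 (mod 28561)

Hensel: r_{i+1} = r_i − f(r_i)·(f′(r_i))^{-1} mod 13^{i+2}, f′(x) = 2x + 4. Iterate:
  r_0 = 3 (mod 13)
  r_1 = 3 (mod 169)
  r_2 = 848 (mod 2197)
  r_3 = 22818 (mod 28561)
Final: r = 22818 satisfies f(r) ≡ 0 mod 13^4.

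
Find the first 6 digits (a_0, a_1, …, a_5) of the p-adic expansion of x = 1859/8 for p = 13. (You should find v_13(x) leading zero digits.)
(a_0, …, a_5) = (0, 0, 3, 8, 1, 8)

v_13(1859/8) = 2, so a_0 = ... = a_1 = 0. Factor out: x = 13^2 · u with u = 11/8 a unit in ℤ_13. Expand u iteratively via a_{v+i} = u_i mod 13, u_{i+1} = (u_i − a_{v+i})/13:
  u_0 = 11/8;  a_2 = 3;  u_1 = (u_0 − 3)/13 = -1/8
  u_1 = -1/8;  a_3 = 8;  u_2 = (u_1 − 8)/13 = -5/8
  u_2 = -5/8;  a_4 = 1;  u_3 = (u_2 − 1)/13 = -1/8
  u_3 = -1/8;  a_5 = 8;  u_4 = (u_3 − 8)/13 = -5/8
Digits: (0, 0, 3, 8, 1, 8).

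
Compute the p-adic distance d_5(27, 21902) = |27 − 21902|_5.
d_5(27, 21902) = 1/3125

Step 1 — x − y = 27 − 21902 = -21875. Step 2 — v_5(-21875) = 5 (factor: -21875 = −(5^5 · 7); the sign does not affect v_p). Step 3 — |x − y|_5 = 5^{-5} = 1/3125.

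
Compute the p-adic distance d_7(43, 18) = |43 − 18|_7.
d_7(43, 18) = 1

Step 1 — x − y = 43 − 18 = 25. Step 2 — v_7(25) = 0 (factor: 25 = (7^0 · 25); the sign does not affect v_p). Step 3 — |x − y|_7 = 7^{0} = 1.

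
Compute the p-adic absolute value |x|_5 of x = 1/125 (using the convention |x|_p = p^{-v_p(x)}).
|1/125|_5 = 125

Step 1 — compute v_5(x) by factoring powers of 5 out of the numerator and denominator: v_5(1/125) = -3. Step 2 — apply |x|_p = p^{-v_p(x)} = 5^{3} = 125.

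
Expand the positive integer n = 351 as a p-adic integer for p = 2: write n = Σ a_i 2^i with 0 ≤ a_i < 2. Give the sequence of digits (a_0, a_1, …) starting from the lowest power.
(a_0, a_1, …) = (1, 1, 1, 1, 1, 0, 1, 0, 1)

Repeated division by 2 gives the digits low-to-high: 351 = 1 + 1·2^1 + 1·2^2 + 1·2^3 + 1·2^4 + 1·2^6 + 1·2^8. Digit sequence: (1, 1, 1, 1, 1, 0, 1, 0, 1).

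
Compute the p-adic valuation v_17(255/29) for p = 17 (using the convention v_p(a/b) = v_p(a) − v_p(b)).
v_17(255/29) = 1

Factor powers of 17 from the numerator and denominator of the reduced fraction: 255 = 17^1 · 15 and 29 = 17^0 · 29. Apply v_p(a/b) = v_p(a) − v_p(b): v_17(255/29) = 1 − 0 = 1.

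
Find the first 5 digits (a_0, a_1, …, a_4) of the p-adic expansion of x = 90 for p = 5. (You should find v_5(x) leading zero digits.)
(a_0, …, a_4) = (0, 3, 3, 0, 0)

v_5(90) = 1, so a_0 = ... = a_0 = 0. Factor out: x = 5^1 · u with u = 18 a unit in ℤ_5. Expand u iteratively via a_{v+i} = u_i mod 5, u_{i+1} = (u_i − a_{v+i})/5:
  u_0 = 18;  a_1 = 3;  u_1 = (u_0 − 3)/5 = 3
  u_1 = 3;  a_2 = 3;  u_2 = (u_1 − 3)/5 = 0
  u_2 = 0;  a_3 = 0;  u_3 = (u_2 − 0)/5 = 0
  u_3 = 0;  a_4 = 0;  u_4 = (u_3 − 0)/5 = 0
Digits: (0, 3, 3, 0, 0).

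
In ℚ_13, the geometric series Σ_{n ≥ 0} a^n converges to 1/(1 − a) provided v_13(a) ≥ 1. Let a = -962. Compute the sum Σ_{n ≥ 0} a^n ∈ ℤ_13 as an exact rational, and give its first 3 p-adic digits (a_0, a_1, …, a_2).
Σ a^n = 1/(1 − a) = 1/963;  first 3 digits = (1, 4, 10)

v_13(a) = 1 ≥ 1, so the series converges in ℤ_13 to 1/(1 − a) = 1/(1 − (-962)) = 1/963. Expand this rational in ℤ_13: compute digits iteratively via d_i = x_i mod 13, x_{i+1} = (x_i − d_i)/13. The first 3 digits are (1, 4, 10).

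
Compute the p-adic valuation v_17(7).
v_17(7) = 0

v_17(n) is the largest exponent k such that 17^k divides n. Factor out: 7 = 17^0 · 7. (Sign doesn't affect v_p.) So v_17(7) = 0.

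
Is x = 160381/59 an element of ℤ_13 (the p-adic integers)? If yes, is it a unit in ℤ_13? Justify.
x ∈ ℤ_13 but not a unit; v_13(x) = 3 > 0

ℤ_13 = {x ∈ ℚ_13 : v_13(x) ≥ 0} and ℤ_13^× = {x ∈ ℤ_13 : v_13(x) = 0}. Here v_13(160381/59) = v_13(num) − v_13(den) = 3; compare against these criteria.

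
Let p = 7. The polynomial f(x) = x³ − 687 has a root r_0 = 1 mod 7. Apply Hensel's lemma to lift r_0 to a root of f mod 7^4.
r_3 = 1030 (mod 2401)

Hensel: r_{i+1} = r_i − f(r_i)/f′(r_i) mod 7^{i+2}, where f′(x) = 3x². Iterate:
  r_0 = 1 (mod 7)
  r_1 = 1 (mod 49)
  r_2 = 1 (mod 343)
  r_3 = 1030 (mod 2401)
Final: r = 1030 with f(r) ≡ 0 mod 7^4.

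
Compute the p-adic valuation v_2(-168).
v_2(-168) = 3

v_2(n) is the largest exponent k such that 2^k divides n. Factor out: -168 = -2^3 · 21. (Sign doesn't affect v_p.) So v_2(-168) = 3.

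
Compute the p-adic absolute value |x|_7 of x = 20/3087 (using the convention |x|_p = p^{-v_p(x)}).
|20/3087|_7 = 343

Step 1 — compute v_7(x) by factoring powers of 7 out of the numerator and denominator: v_7(20/3087) = -3. Step 2 — apply |x|_p = p^{-v_p(x)} = 7^{3} = 343.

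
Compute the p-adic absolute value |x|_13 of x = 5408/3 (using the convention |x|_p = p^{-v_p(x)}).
|5408/3|_13 = 1/169

Step 1 — compute v_13(x) by factoring powers of 13 out of the numerator and denominator: v_13(5408/3) = 2. Step 2 — apply |x|_p = p^{-v_p(x)} = 13^{-2} = 1/169.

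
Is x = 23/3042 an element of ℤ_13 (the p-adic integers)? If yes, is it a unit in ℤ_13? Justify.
x ∉ ℤ_13 (v_13(x) = -2 < 0)

ℤ_13 = {x ∈ ℚ_13 : v_13(x) ≥ 0} and ℤ_13^× = {x ∈ ℤ_13 : v_13(x) = 0}. Here v_13(23/3042) = v_13(num) − v_13(den) = -2; compare against these criteria.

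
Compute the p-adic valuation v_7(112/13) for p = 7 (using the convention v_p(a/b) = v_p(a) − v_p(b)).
v_7(112/13) = 1

Factor powers of 7 from the numerator and denominator of the reduced fraction: 112 = 7^1 · 16 and 13 = 7^0 · 13. Apply v_p(a/b) = v_p(a) − v_p(b): v_7(112/13) = 1 − 0 = 1.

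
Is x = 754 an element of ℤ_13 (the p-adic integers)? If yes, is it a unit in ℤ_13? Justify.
x ∈ ℤ_13 but not a unit; v_13(x) = 1 > 0

ℤ_13 = {x ∈ ℚ_13 : v_13(x) ≥ 0} and ℤ_13^× = {x ∈ ℤ_13 : v_13(x) = 0}. Here v_13(754) = v_13(num) − v_13(den) = 1; compare against these criteria.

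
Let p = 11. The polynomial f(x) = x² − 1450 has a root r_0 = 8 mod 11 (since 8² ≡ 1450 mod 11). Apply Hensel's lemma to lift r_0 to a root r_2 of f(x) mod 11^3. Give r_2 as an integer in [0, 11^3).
r_2 = 503 (mod 1331)

Hensel's recurrence: r_{i+1} = r_i − f(r_i)·(f′(r_i))^{-1} mod 11^{i+2}, with f′(x) = 2x. Iterate:
  r_0 = 8 (mod 11)
  r_1 = 19 (mod 121)
  r_2 = 503 (mod 1331)
Final: r_2 = 503, and one checks f(r_2) ≡ 0 mod 11^3.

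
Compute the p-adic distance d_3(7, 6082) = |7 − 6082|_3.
d_3(7, 6082) = 1/243

Step 1 — x − y = 7 − 6082 = -6075. Step 2 — v_3(-6075) = 5 (factor: -6075 = −(3^5 · 25); the sign does not affect v_p). Step 3 — |x − y|_3 = 3^{-5} = 1/243.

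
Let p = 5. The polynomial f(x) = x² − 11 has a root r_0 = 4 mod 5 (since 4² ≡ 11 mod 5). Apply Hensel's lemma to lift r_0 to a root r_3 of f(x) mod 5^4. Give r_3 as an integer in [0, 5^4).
r_3 = 569 (mod 625)

Hensel's recurrence: r_{i+1} = r_i − f(r_i)·(f′(r_i))^{-1} mod 5^{i+2}, with f′(x) = 2x. Iterate:
  r_0 = 4 (mod 5)
  r_1 = 19 (mod 25)
  r_2 = 69 (mod 125)
  r_3 = 569 (mod 625)
Final: r_3 = 569, and one checks f(r_3) ≡ 0 mod 5^4.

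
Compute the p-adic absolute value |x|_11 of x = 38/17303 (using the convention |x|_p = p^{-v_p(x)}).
|38/17303|_11 = 1331

Step 1 — compute v_11(x) by factoring powers of 11 out of the numerator and denominator: v_11(38/17303) = -3. Step 2 — apply |x|_p = p^{-v_p(x)} = 11^{3} = 1331.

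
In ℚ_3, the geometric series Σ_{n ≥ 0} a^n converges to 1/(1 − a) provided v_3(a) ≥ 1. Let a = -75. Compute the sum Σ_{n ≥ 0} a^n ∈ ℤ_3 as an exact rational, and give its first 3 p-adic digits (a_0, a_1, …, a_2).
Σ a^n = 1/(1 − a) = 1/76;  first 3 digits = (1, 2, 1)

v_3(a) = 1 ≥ 1, so the series converges in ℤ_3 to 1/(1 − a) = 1/(1 − (-75)) = 1/76. Expand this rational in ℤ_3: compute digits iteratively via d_i = x_i mod 3, x_{i+1} = (x_i − d_i)/3. The first 3 digits are (1, 2, 1).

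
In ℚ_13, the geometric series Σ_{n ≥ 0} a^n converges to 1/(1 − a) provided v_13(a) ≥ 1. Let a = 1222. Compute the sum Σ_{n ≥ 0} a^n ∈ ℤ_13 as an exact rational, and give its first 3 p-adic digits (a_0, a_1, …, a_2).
Σ a^n = 1/(1 − a) = -1/1221;  first 3 digits = (1, 3, 3)

v_13(a) = 1 ≥ 1, so the series converges in ℤ_13 to 1/(1 − a) = 1/(1 − 1222) = -1/1221. Expand this rational in ℤ_13: compute digits iteratively via d_i = x_i mod 13, x_{i+1} = (x_i − d_i)/13. The first 3 digits are (1, 3, 3).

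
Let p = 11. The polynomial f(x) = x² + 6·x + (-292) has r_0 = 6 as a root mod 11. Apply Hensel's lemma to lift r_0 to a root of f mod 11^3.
r_2 = 72 (mod 1331)

Hensel: r_{i+1} = r_i − f(r_i)·(f′(r_i))^{-1} mod 11^{i+2}, f′(x) = 2x + 6. Iterate:
  r_0 = 6 (mod 11)
  r_1 = 72 (mod 121)
  r_2 = 72 (mod 1331)
Final: r = 72 satisfies f(r) ≡ 0 mod 11^3.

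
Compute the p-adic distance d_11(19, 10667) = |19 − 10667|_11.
d_11(19, 10667) = 1/1331

Step 1 — x − y = 19 − 10667 = -10648. Step 2 — v_11(-10648) = 3 (factor: -10648 = −(11^3 · 8); the sign does not affect v_p). Step 3 — |x − y|_11 = 11^{-3} = 1/1331.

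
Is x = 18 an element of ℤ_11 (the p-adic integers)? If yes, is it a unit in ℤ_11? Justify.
x ∈ ℤ_11^× (unit); v_11(x) = 0

ℤ_11 = {x ∈ ℚ_11 : v_11(x) ≥ 0} and ℤ_11^× = {x ∈ ℤ_11 : v_11(x) = 0}. Here v_11(18) = v_11(num) − v_11(den) = 0; compare against these criteria.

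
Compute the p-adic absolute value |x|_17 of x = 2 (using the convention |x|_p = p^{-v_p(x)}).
|2|_17 = 1

Step 1 — compute v_17(x) by factoring powers of 17 out of the numerator and denominator: v_17(2) = 0. Step 2 — apply |x|_p = p^{-v_p(x)} = 17^{0} = 1.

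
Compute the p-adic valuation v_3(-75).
v_3(-75) = 1

v_3(n) is the largest exponent k such that 3^k divides n. Factor out: -75 = -3^1 · 25. (Sign doesn't affect v_p.) So v_3(-75) = 1.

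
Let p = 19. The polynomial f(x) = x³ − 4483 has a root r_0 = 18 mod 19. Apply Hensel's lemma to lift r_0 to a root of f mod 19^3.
r_2 = 5585 (mod 6859)

Hensel: r_{i+1} = r_i − f(r_i)/f′(r_i) mod 19^{i+2}, where f′(x) = 3x². Iterate:
  r_0 = 18 (mod 19)
  r_1 = 170 (mod 361)
  r_2 = 5585 (mod 6859)
Final: r = 5585 with f(r) ≡ 0 mod 19^3.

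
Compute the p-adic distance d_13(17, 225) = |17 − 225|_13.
d_13(17, 225) = 1/13

Step 1 — x − y = 17 − 225 = -208. Step 2 — v_13(-208) = 1 (factor: -208 = −(13^1 · 16); the sign does not affect v_p). Step 3 — |x − y|_13 = 13^{-1} = 1/13.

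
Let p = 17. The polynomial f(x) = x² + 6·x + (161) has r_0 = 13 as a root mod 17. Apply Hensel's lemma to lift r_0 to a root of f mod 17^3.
r_2 = 4841 (mod 4913)

Hensel: r_{i+1} = r_i − f(r_i)·(f′(r_i))^{-1} mod 17^{i+2}, f′(x) = 2x + 6. Iterate:
  r_0 = 13 (mod 17)
  r_1 = 217 (mod 289)
  r_2 = 4841 (mod 4913)
Final: r = 4841 satisfies f(r) ≡ 0 mod 17^3.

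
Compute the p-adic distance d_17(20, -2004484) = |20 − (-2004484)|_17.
d_17(20, -2004484) = 1/83521

Step 1 — x − y = 20 − (-2004484) = 2004504. Step 2 — v_17(2004504) = 4 (factor: 2004504 = (17^4 · 24); the sign does not affect v_p). Step 3 — |x − y|_17 = 17^{-4} = 1/83521.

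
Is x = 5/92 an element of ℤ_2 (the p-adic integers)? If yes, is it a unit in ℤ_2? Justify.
x ∉ ℤ_2 (v_2(x) = -2 < 0)

ℤ_2 = {x ∈ ℚ_2 : v_2(x) ≥ 0} and ℤ_2^× = {x ∈ ℤ_2 : v_2(x) = 0}. Here v_2(5/92) = v_2(num) − v_2(den) = -2; compare against these criteria.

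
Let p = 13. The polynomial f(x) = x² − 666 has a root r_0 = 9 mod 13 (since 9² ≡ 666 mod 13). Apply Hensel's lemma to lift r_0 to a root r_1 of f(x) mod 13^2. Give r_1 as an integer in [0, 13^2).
r_1 = 126 (mod 169)

Hensel's recurrence: r_{i+1} = r_i − f(r_i)·(f′(r_i))^{-1} mod 13^{i+2}, with f′(x) = 2x. Iterate:
  r_0 = 9 (mod 13)
  r_1 = 126 (mod 169)
Final: r_1 = 126, and one checks f(r_1) ≡ 0 mod 13^2.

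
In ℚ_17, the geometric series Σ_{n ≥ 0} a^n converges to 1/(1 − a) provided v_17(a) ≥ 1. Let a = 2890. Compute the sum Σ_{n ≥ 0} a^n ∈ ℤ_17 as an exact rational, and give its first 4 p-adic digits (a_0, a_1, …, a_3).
Σ a^n = 1/(1 − a) = -1/2889;  first 4 digits = (1, 0, 10, 0)

v_17(a) = 2 ≥ 1, so the series converges in ℤ_17 to 1/(1 − a) = 1/(1 − 2890) = -1/2889. Expand this rational in ℤ_17: compute digits iteratively via d_i = x_i mod 17, x_{i+1} = (x_i − d_i)/17. The first 4 digits are (1, 0, 10, 0).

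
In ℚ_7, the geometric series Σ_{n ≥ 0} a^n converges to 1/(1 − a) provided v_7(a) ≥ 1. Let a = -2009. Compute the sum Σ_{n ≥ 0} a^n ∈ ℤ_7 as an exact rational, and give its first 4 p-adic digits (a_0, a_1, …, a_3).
Σ a^n = 1/(1 − a) = 1/2010;  first 4 digits = (1, 0, 1, 1)

v_7(a) = 2 ≥ 1, so the series converges in ℤ_7 to 1/(1 − a) = 1/(1 − (-2009)) = 1/2010. Expand this rational in ℤ_7: compute digits iteratively via d_i = x_i mod 7, x_{i+1} = (x_i − d_i)/7. The first 4 digits are (1, 0, 1, 1).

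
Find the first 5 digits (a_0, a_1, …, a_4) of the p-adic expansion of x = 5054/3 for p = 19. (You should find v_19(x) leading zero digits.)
(a_0, …, a_4) = (0, 0, 11, 6, 6)

v_19(5054/3) = 2, so a_0 = ... = a_1 = 0. Factor out: x = 19^2 · u with u = 14/3 a unit in ℤ_19. Expand u iteratively via a_{v+i} = u_i mod 19, u_{i+1} = (u_i − a_{v+i})/19:
  u_0 = 14/3;  a_2 = 11;  u_1 = (u_0 − 11)/19 = -1/3
  u_1 = -1/3;  a_3 = 6;  u_2 = (u_1 − 6)/19 = -1/3
  u_2 = -1/3;  a_4 = 6;  u_3 = (u_2 − 6)/19 = -1/3
Digits: (0, 0, 11, 6, 6).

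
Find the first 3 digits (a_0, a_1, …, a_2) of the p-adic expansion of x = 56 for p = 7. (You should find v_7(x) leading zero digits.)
(a_0, …, a_2) = (0, 1, 1)

v_7(56) = 1, so a_0 = ... = a_0 = 0. Factor out: x = 7^1 · u with u = 8 a unit in ℤ_7. Expand u iteratively via a_{v+i} = u_i mod 7, u_{i+1} = (u_i − a_{v+i})/7:
  u_0 = 8;  a_1 = 1;  u_1 = (u_0 − 1)/7 = 1
  u_1 = 1;  a_2 = 1;  u_2 = (u_1 − 1)/7 = 0
Digits: (0, 1, 1).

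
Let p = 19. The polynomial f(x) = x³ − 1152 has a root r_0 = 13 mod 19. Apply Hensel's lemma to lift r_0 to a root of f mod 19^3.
r_2 = 4098 (mod 6859)

Hensel: r_{i+1} = r_i − f(r_i)/f′(r_i) mod 19^{i+2}, where f′(x) = 3x². Iterate:
  r_0 = 13 (mod 19)
  r_1 = 127 (mod 361)
  r_2 = 4098 (mod 6859)
Final: r = 4098 with f(r) ≡ 0 mod 19^3.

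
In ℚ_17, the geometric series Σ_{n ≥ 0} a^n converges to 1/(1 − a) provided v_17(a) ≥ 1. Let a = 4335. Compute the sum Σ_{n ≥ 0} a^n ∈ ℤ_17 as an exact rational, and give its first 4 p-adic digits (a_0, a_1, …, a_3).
Σ a^n = 1/(1 − a) = -1/4334;  first 4 digits = (1, 0, 15, 0)

v_17(a) = 2 ≥ 1, so the series converges in ℤ_17 to 1/(1 − a) = 1/(1 − 4335) = -1/4334. Expand this rational in ℤ_17: compute digits iteratively via d_i = x_i mod 17, x_{i+1} = (x_i − d_i)/17. The first 4 digits are (1, 0, 15, 0).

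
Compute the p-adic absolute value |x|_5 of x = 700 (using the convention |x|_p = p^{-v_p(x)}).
|700|_5 = 1/25

Step 1 — compute v_5(x) by factoring powers of 5 out of the numerator and denominator: v_5(700) = 2. Step 2 — apply |x|_p = p^{-v_p(x)} = 5^{-2} = 1/25.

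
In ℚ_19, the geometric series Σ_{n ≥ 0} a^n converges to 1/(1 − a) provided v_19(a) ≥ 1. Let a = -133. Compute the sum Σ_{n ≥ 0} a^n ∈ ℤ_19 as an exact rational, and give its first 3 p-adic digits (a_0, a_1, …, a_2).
Σ a^n = 1/(1 − a) = 1/134;  first 3 digits = (1, 12, 10)

v_19(a) = 1 ≥ 1, so the series converges in ℤ_19 to 1/(1 − a) = 1/(1 − (-133)) = 1/134. Expand this rational in ℤ_19: compute digits iteratively via d_i = x_i mod 19, x_{i+1} = (x_i − d_i)/19. The first 3 digits are (1, 12, 10).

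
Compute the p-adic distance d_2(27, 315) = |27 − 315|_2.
d_2(27, 315) = 1/32

Step 1 — x − y = 27 − 315 = -288. Step 2 — v_2(-288) = 5 (factor: -288 = −(2^5 · 9); the sign does not affect v_p). Step 3 — |x − y|_2 = 2^{-5} = 1/32.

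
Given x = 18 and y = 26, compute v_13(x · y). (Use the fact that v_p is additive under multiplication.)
v_13(468) = 1

v_p(x) = 0 (factor: 18 = 13^0 · 18); v_p(y) = 1 (factor: 26 = 13^1 · 2). Additivity: v_p(xy) = v_p(x) + v_p(y) = 0 + 1 = 1. (Direct check: xy = 468 = 13^1 · (36).)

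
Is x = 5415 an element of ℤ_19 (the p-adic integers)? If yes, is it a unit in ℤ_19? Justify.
x ∈ ℤ_19 but not a unit; v_19(x) = 2 > 0

ℤ_19 = {x ∈ ℚ_19 : v_19(x) ≥ 0} and ℤ_19^× = {x ∈ ℤ_19 : v_19(x) = 0}. Here v_19(5415) = v_19(num) − v_19(den) = 2; compare against these criteria.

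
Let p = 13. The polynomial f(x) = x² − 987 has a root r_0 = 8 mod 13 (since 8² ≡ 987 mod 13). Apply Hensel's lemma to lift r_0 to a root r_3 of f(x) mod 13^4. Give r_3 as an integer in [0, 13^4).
r_3 = 13892 (mod 28561)

Hensel's recurrence: r_{i+1} = r_i − f(r_i)·(f′(r_i))^{-1} mod 13^{i+2}, with f′(x) = 2x. Iterate:
  r_0 = 8 (mod 13)
  r_1 = 34 (mod 169)
  r_2 = 710 (mod 2197)
  r_3 = 13892 (mod 28561)
Final: r_3 = 13892, and one checks f(r_3) ≡ 0 mod 13^4.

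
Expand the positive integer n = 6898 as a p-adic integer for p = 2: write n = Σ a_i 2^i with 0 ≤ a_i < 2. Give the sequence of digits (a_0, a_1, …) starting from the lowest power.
(a_0, a_1, …) = (0, 1, 0, 0, 1, 1, 1, 1, 0, 1, 0, 1, 1)

Repeated division by 2 gives the digits low-to-high: 6898 = 1·2^1 + 1·2^4 + 1·2^5 + 1·2^6 + 1·2^7 + 1·2^9 + 1·2^11 + 1·2^12. Digit sequence: (0, 1, 0, 0, 1, 1, 1, 1, 0, 1, 0, 1, 1).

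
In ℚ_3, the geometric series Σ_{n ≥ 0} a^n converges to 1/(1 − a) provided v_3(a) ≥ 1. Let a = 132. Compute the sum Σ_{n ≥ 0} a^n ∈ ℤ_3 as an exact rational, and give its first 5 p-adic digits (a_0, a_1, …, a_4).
Σ a^n = 1/(1 − a) = -1/131;  first 5 digits = (1, 2, 0, 1, 1)

v_3(a) = 1 ≥ 1, so the series converges in ℤ_3 to 1/(1 − a) = 1/(1 − 132) = -1/131. Expand this rational in ℤ_3: compute digits iteratively via d_i = x_i mod 3, x_{i+1} = (x_i − d_i)/3. The first 5 digits are (1, 2, 0, 1, 1).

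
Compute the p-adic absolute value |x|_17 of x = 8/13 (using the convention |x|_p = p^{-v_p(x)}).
|8/13|_17 = 1

Step 1 — compute v_17(x) by factoring powers of 17 out of the numerator and denominator: v_17(8/13) = 0. Step 2 — apply |x|_p = p^{-v_p(x)} = 17^{0} = 1.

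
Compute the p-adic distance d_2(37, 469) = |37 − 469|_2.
d_2(37, 469) = 1/16

Step 1 — x − y = 37 − 469 = -432. Step 2 — v_2(-432) = 4 (factor: -432 = −(2^4 · 27); the sign does not affect v_p). Step 3 — |x − y|_2 = 2^{-4} = 1/16.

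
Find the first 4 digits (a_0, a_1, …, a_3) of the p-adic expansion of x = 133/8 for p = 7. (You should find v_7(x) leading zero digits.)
(a_0, …, a_3) = (0, 5, 4, 2)

v_7(133/8) = 1, so a_0 = ... = a_0 = 0. Factor out: x = 7^1 · u with u = 19/8 a unit in ℤ_7. Expand u iteratively via a_{v+i} = u_i mod 7, u_{i+1} = (u_i − a_{v+i})/7:
  u_0 = 19/8;  a_1 = 5;  u_1 = (u_0 − 5)/7 = -3/8
  u_1 = -3/8;  a_2 = 4;  u_2 = (u_1 − 4)/7 = -5/8
  u_2 = -5/8;  a_3 = 2;  u_3 = (u_2 − 2)/7 = -3/8
Digits: (0, 5, 4, 2).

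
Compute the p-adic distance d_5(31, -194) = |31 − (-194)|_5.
d_5(31, -194) = 1/25

Step 1 — x − y = 31 − (-194) = 225. Step 2 — v_5(225) = 2 (factor: 225 = (5^2 · 9); the sign does not affect v_p). Step 3 — |x − y|_5 = 5^{-2} = 1/25.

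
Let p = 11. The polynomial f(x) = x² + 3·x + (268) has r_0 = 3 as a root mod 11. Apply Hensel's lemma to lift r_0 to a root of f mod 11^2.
r_1 = 25 (mod 121)

Hensel: r_{i+1} = r_i − f(r_i)·(f′(r_i))^{-1} mod 11^{i+2}, f′(x) = 2x + 3. Iterate:
  r_0 = 3 (mod 11)
  r_1 = 25 (mod 121)
Final: r = 25 satisfies f(r) ≡ 0 mod 11^2.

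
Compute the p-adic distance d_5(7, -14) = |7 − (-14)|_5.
d_5(7, -14) = 1

Step 1 — x − y = 7 − (-14) = 21. Step 2 — v_5(21) = 0 (factor: 21 = (5^0 · 21); the sign does not affect v_p). Step 3 — |x − y|_5 = 5^{0} = 1.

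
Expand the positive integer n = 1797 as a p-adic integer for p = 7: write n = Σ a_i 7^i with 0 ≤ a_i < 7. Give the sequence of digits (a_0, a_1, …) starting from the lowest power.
(a_0, a_1, …) = (5, 4, 1, 5)

Repeated division by 7 gives the digits low-to-high: 1797 = 5 + 4·7^1 + 1·7^2 + 5·7^3. Digit sequence: (5, 4, 1, 5).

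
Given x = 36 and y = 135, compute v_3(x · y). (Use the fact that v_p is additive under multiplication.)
v_3(4860) = 5

v_p(x) = 2 (factor: 36 = 3^2 · 4); v_p(y) = 3 (factor: 135 = 3^3 · 5). Additivity: v_p(xy) = v_p(x) + v_p(y) = 2 + 3 = 5. (Direct check: xy = 4860 = 3^5 · (20).)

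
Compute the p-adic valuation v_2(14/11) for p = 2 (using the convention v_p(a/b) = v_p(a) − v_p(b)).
v_2(14/11) = 1

Factor powers of 2 from the numerator and denominator of the reduced fraction: 14 = 2^1 · 7 and 11 = 2^0 · 11. Apply v_p(a/b) = v_p(a) − v_p(b): v_2(14/11) = 1 − 0 = 1.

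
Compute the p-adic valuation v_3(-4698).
v_3(-4698) = 4

v_3(n) is the largest exponent k such that 3^k divides n. Factor out: -4698 = -3^4 · 58. (Sign doesn't affect v_p.) So v_3(-4698) = 4.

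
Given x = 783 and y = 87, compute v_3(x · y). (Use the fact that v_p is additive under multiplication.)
v_3(68121) = 4

v_p(x) = 3 (factor: 783 = 3^3 · 29); v_p(y) = 1 (factor: 87 = 3^1 · 29). Additivity: v_p(xy) = v_p(x) + v_p(y) = 3 + 1 = 4. (Direct check: xy = 68121 = 3^4 · (841).)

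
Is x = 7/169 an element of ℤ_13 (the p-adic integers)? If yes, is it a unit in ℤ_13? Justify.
x ∉ ℤ_13 (v_13(x) = -2 < 0)

ℤ_13 = {x ∈ ℚ_13 : v_13(x) ≥ 0} and ℤ_13^× = {x ∈ ℤ_13 : v_13(x) = 0}. Here v_13(7/169) = v_13(num) − v_13(den) = -2; compare against these criteria.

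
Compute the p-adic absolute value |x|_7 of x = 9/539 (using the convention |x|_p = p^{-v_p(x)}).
|9/539|_7 = 49

Step 1 — compute v_7(x) by factoring powers of 7 out of the numerator and denominator: v_7(9/539) = -2. Step 2 — apply |x|_p = p^{-v_p(x)} = 7^{2} = 49.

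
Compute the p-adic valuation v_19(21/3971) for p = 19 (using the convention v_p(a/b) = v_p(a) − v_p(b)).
v_19(21/3971) = -2

Factor powers of 19 from the numerator and denominator of the reduced fraction: 21 = 19^0 · 21 and 3971 = 19^2 · 11. Apply v_p(a/b) = v_p(a) − v_p(b): v_19(21/3971) = 0 − 2 = -2.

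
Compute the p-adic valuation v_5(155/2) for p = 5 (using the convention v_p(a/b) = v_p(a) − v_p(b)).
v_5(155/2) = 1

Factor powers of 5 from the numerator and denominator of the reduced fraction: 155 = 5^1 · 31 and 2 = 5^0 · 2. Apply v_p(a/b) = v_p(a) − v_p(b): v_5(155/2) = 1 − 0 = 1.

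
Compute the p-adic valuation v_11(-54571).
v_11(-54571) = 3

v_11(n) is the largest exponent k such that 11^k divides n. Factor out: -54571 = -11^3 · 41. (Sign doesn't affect v_p.) So v_11(-54571) = 3.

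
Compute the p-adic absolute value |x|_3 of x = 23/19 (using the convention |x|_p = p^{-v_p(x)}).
|23/19|_3 = 1

Step 1 — compute v_3(x) by factoring powers of 3 out of the numerator and denominator: v_3(23/19) = 0. Step 2 — apply |x|_p = p^{-v_p(x)} = 3^{0} = 1.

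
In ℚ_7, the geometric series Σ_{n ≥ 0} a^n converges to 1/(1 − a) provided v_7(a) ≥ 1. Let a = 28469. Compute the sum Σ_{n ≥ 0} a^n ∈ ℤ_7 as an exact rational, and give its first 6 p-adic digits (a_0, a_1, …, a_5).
Σ a^n = 1/(1 − a) = -1/28468;  first 6 digits = (1, 0, 0, 6, 4, 1)

v_7(a) = 3 ≥ 1, so the series converges in ℤ_7 to 1/(1 − a) = 1/(1 − 28469) = -1/28468. Expand this rational in ℤ_7: compute digits iteratively via d_i = x_i mod 7, x_{i+1} = (x_i − d_i)/7. The first 6 digits are (1, 0, 0, 6, 4, 1).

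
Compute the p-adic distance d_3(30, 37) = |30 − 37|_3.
d_3(30, 37) = 1

Step 1 — x − y = 30 − 37 = -7. Step 2 — v_3(-7) = 0 (factor: -7 = −(3^0 · 7); the sign does not affect v_p). Step 3 — |x − y|_3 = 3^{0} = 1.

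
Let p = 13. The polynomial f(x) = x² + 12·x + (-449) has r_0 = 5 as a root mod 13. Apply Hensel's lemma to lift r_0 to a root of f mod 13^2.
r_1 = 83 (mod 169)

Hensel: r_{i+1} = r_i − f(r_i)·(f′(r_i))^{-1} mod 13^{i+2}, f′(x) = 2x + 12. Iterate:
  r_0 = 5 (mod 13)
  r_1 = 83 (mod 169)
Final: r = 83 satisfies f(r) ≡ 0 mod 13^2.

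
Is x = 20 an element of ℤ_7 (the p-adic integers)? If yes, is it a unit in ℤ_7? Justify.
x ∈ ℤ_7^× (unit); v_7(x) = 0

ℤ_7 = {x ∈ ℚ_7 : v_7(x) ≥ 0} and ℤ_7^× = {x ∈ ℤ_7 : v_7(x) = 0}. Here v_7(20) = v_7(num) − v_7(den) = 0; compare against these criteria.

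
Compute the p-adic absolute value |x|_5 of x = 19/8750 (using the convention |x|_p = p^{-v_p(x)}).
|19/8750|_5 = 625

Step 1 — compute v_5(x) by factoring powers of 5 out of the numerator and denominator: v_5(19/8750) = -4. Step 2 — apply |x|_p = p^{-v_p(x)} = 5^{4} = 625.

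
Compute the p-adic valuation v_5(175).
v_5(175) = 2

v_5(n) is the largest exponent k such that 5^k divides n. Factor out: 175 = 5^2 · 7. (Sign doesn't affect v_p.) So v_5(175) = 2.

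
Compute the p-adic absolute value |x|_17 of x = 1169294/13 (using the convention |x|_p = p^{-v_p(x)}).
|1169294/13|_17 = 1/83521

Step 1 — compute v_17(x) by factoring powers of 17 out of the numerator and denominator: v_17(1169294/13) = 4. Step 2 — apply |x|_p = p^{-v_p(x)} = 17^{-4} = 1/83521.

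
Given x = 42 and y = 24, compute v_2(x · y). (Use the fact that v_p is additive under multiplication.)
v_2(1008) = 4

v_p(x) = 1 (factor: 42 = 2^1 · 21); v_p(y) = 3 (factor: 24 = 2^3 · 3). Additivity: v_p(xy) = v_p(x) + v_p(y) = 1 + 3 = 4. (Direct check: xy = 1008 = 2^4 · (63).)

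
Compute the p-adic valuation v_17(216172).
v_17(216172) = 3

v_17(n) is the largest exponent k such that 17^k divides n. Factor out: 216172 = 17^3 · 44. (Sign doesn't affect v_p.) So v_17(216172) = 3.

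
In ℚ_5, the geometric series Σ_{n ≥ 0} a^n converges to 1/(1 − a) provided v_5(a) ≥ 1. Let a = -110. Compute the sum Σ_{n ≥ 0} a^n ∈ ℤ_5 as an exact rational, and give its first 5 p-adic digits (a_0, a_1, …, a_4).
Σ a^n = 1/(1 − a) = 1/111;  first 5 digits = (1, 3, 4, 2, 0)

v_5(a) = 1 ≥ 1, so the series converges in ℤ_5 to 1/(1 − a) = 1/(1 − (-110)) = 1/111. Expand this rational in ℤ_5: compute digits iteratively via d_i = x_i mod 5, x_{i+1} = (x_i − d_i)/5. The first 5 digits are (1, 3, 4, 2, 0).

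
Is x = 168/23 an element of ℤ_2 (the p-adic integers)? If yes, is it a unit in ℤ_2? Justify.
x ∈ ℤ_2 but not a unit; v_2(x) = 3 > 0

ℤ_2 = {x ∈ ℚ_2 : v_2(x) ≥ 0} and ℤ_2^× = {x ∈ ℤ_2 : v_2(x) = 0}. Here v_2(168/23) = v_2(num) − v_2(den) = 3; compare against these criteria.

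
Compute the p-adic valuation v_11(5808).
v_11(5808) = 2

v_11(n) is the largest exponent k such that 11^k divides n. Factor out: 5808 = 11^2 · 48. (Sign doesn't affect v_p.) So v_11(5808) = 2.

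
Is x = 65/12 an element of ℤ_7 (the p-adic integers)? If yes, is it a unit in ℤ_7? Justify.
x ∈ ℤ_7^× (unit); v_7(x) = 0

ℤ_7 = {x ∈ ℚ_7 : v_7(x) ≥ 0} and ℤ_7^× = {x ∈ ℤ_7 : v_7(x) = 0}. Here v_7(65/12) = v_7(num) − v_7(den) = 0; compare against these criteria.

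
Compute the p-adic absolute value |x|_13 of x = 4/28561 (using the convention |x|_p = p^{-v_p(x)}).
|4/28561|_13 = 28561

Step 1 — compute v_13(x) by factoring powers of 13 out of the numerator and denominator: v_13(4/28561) = -4. Step 2 — apply |x|_p = p^{-v_p(x)} = 13^{4} = 28561.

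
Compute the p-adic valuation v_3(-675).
v_3(-675) = 3

v_3(n) is the largest exponent k such that 3^k divides n. Factor out: -675 = -3^3 · 25. (Sign doesn't affect v_p.) So v_3(-675) = 3.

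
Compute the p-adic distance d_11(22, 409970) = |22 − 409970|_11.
d_11(22, 409970) = 1/14641

Step 1 — x − y = 22 − 409970 = -409948. Step 2 — v_11(-409948) = 4 (factor: -409948 = −(11^4 · 28); the sign does not affect v_p). Step 3 — |x − y|_11 = 11^{-4} = 1/14641.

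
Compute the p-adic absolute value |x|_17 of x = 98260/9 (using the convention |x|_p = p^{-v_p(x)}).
|98260/9|_17 = 1/4913

Step 1 — compute v_17(x) by factoring powers of 17 out of the numerator and denominator: v_17(98260/9) = 3. Step 2 — apply |x|_p = p^{-v_p(x)} = 17^{-3} = 1/4913.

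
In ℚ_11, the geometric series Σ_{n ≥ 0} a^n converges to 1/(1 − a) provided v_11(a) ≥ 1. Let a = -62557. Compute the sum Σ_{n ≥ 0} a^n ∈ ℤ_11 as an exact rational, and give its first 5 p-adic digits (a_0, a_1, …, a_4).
Σ a^n = 1/(1 − a) = 1/62558;  first 5 digits = (1, 0, 0, 8, 6)

v_11(a) = 3 ≥ 1, so the series converges in ℤ_11 to 1/(1 − a) = 1/(1 − (-62557)) = 1/62558. Expand this rational in ℤ_11: compute digits iteratively via d_i = x_i mod 11, x_{i+1} = (x_i − d_i)/11. The first 5 digits are (1, 0, 0, 8, 6).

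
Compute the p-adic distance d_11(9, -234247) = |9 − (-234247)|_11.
d_11(9, -234247) = 1/14641

Step 1 — x − y = 9 − (-234247) = 234256. Step 2 — v_11(234256) = 4 (factor: 234256 = (11^4 · 16); the sign does not affect v_p). Step 3 — |x − y|_11 = 11^{-4} = 1/14641.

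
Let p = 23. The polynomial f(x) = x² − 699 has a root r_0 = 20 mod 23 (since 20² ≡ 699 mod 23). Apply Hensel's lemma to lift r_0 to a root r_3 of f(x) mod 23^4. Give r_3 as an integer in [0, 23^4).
r_3 = 259621 (mod 279841)

Hensel's recurrence: r_{i+1} = r_i − f(r_i)·(f′(r_i))^{-1} mod 23^{i+2}, with f′(x) = 2x. Iterate:
  r_0 = 20 (mod 23)
  r_1 = 411 (mod 529)
  r_2 = 4114 (mod 12167)
  r_3 = 259621 (mod 279841)
Final: r_3 = 259621, and one checks f(r_3) ≡ 0 mod 23^4.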